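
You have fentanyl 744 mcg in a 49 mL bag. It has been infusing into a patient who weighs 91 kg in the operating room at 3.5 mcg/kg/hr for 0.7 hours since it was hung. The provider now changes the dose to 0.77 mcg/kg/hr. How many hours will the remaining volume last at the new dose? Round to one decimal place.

Initial rate:
Dose = 3.5 mcg/kg/hr × 91 kg = 318.5 mcg/hr
Concentration = 744 mcg ÷ 49 mL = 15.18367 mcg/mL
Rate = 318.5 mcg/hr ÷ 15.18367 mcg/mL = 20.97648 mL/hr
Volume infused so far = 20.97648 mL/hr × 0.7 hr = 14.68353 mL
Volume remaining = 49 − 14.68353 = 34.31647 mL
New rate:
Dose = 0.77 mcg/kg/hr × 91 kg = 70.07 mcg/hr
Rate = 70.07 mcg/hr ÷ 15.18367 mcg/mL = 4.614825 mL/hr
Time remaining = 34.31647 mL ÷ 4.614825 mL/hr = 7.436135 hr

7.4 hours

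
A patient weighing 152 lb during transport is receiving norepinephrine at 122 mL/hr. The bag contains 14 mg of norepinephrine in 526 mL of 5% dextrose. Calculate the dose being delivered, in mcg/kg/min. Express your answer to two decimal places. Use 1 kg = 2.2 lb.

0.78 mcg/kg/min

Weight = 152 lb ÷ 2.2 lb/kg = 69.09091 kg
Concentration = 14 mg ÷ 526 mL = 0.02661597 mg/mL = 26.61597 mcg/mL
Drug rate = 122 mL/hr × 26.61597 mcg/mL = 3247.148 mcg/hr
3247.148 mcg/hr ÷ 60 min/hr = 54.11914 mcg/min
54.11914 mcg/min ÷ 69.09091 kg = 0.7833033 mcg/kg/min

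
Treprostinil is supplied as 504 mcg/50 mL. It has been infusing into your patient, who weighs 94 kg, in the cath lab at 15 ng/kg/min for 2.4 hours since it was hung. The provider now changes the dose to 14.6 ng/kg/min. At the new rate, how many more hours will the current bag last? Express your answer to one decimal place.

Initial rate:
Dose = 15 ng/kg/min × 94 kg = 1410 ng/min
1410 ng/min × 60 min/hr = 84600 ng/hr
Concentration = 504 mcg ÷ 50 mL = 10.08 mcg/mL = 10080 ng/mL
Rate = 84600 ng/hr ÷ 10080 ng/mL = 8.392857 mL/hr
Volume infused so far = 8.392857 mL/hr × 2.4 hr = 20.14286 mL
Volume remaining = 50 − 20.14286 = 29.85714 mL
New rate:
Dose = 14.6 ng/kg/min × 94 kg = 1372.4 ng/min
1372.4 ng/min × 60 min/hr = 82344 ng/hr
Rate = 82344 ng/hr ÷ 10080 ng/mL = 8.169048 mL/hr
Time remaining = 29.85714 mL ÷ 8.169048 mL/hr = 3.654911 hr

3.7 hours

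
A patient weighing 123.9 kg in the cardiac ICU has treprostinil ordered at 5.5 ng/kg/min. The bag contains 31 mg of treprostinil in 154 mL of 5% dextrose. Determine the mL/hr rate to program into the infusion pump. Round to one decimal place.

0.2 mL/hr

Dose = 5.5 ng/kg/min × 123.9 kg = 681.45 ng/min
681.45 ng/min × 60 min/hr = 40887 ng/hr
Concentration = 31 mg ÷ 154 mL = 0.2012987 mg/mL = 201298.7 ng/mL
Rate = 40887 ng/hr ÷ 201298.7 ng/mL = 0.2031161 mL/hr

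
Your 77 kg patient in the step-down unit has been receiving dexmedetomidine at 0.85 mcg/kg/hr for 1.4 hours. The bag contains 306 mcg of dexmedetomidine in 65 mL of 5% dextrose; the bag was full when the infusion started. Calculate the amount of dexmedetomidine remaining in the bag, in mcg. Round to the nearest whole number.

Dose = 0.85 mcg/kg/hr × 77 kg = 65.45 mcg/hr
Concentration = 306 mcg ÷ 65 mL = 4.707692 mcg/mL
Rate = 65.45 mcg/hr ÷ 4.707692 mcg/mL = 13.90278 mL/hr
Volume infused = 13.90278 mL/hr × 1.4 hr = 19.46389 mL
Volume remaining = 65 − 19.46389 = 45.53611 mL
Drug remaining = 45.53611 mL × 4.707692 mcg/mL = 214.37 mcg

214 mcg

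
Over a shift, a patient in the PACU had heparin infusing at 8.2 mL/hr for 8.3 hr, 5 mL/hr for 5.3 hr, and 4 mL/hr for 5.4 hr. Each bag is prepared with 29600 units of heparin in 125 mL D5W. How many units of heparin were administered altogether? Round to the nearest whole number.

27507 units

Concentration = 29600 units ÷ 125 mL = 236.8 units/mL
Stage 1: 8.2 mL/hr × 8.3 hr = 68.06 mL → 68.06 mL × 236.8 units/mL = 16116.61 units
Stage 2: 5 mL/hr × 5.3 hr = 26.5 mL → 26.5 mL × 236.8 units/mL = 6275.2 units
Stage 3: 4 mL/hr × 5.4 hr = 21.6 mL → 21.6 mL × 236.8 units/mL = 5114.88 units
Total = 16116.61 + 6275.2 + 5114.88 = 27506.69 units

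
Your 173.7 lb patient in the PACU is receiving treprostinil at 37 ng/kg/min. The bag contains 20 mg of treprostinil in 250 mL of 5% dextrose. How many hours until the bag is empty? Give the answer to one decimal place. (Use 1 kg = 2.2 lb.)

Weight = 173.7 lb ÷ 2.2 lb/kg = 78.95455 kg
Dose = 37 ng/kg/min × 78.95455 kg = 2921.318 ng/min
2921.318 ng/min × 60 min/hr = 175279.1 ng/hr
Concentration = 20 mg ÷ 250 mL = 0.08 mg/mL = 80000 ng/mL
Rate = 175279.1 ng/hr ÷ 80000 ng/mL = 2.190989 mL/hr
Duration = 250 mL ÷ 2.190989 mL/hr = 114.1037 hr

114.1 hours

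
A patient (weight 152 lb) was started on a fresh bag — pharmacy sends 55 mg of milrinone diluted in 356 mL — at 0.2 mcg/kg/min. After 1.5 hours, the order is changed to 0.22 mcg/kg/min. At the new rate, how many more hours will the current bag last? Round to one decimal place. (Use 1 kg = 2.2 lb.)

Initial rate:
Weight = 152 lb ÷ 2.2 lb/kg = 69.09091 kg
Dose = 0.2 mcg/kg/min × 69.09091 kg = 13.81818 mcg/min
13.81818 mcg/min × 60 min/hr = 829.0909 mcg/hr
Concentration = 55 mg ÷ 356 mL = 0.1544944 mg/mL = 154.4944 mcg/mL
Rate = 829.0909 mcg/hr ÷ 154.4944 mcg/mL = 5.366479 mL/hr
Volume infused so far = 5.366479 mL/hr × 1.5 hr = 8.049719 mL
Volume remaining = 356 − 8.049719 = 347.9503 mL
New rate:
Dose = 0.22 mcg/kg/min × 69.09091 kg = 15.2 mcg/min
15.2 mcg/min × 60 min/hr = 912 mcg/hr
Rate = 912 mcg/hr ÷ 154.4944 mcg/mL = 5.903127 mL/hr
Time remaining = 347.9503 mL ÷ 5.903127 mL/hr = 58.94338 hr

58.9 hours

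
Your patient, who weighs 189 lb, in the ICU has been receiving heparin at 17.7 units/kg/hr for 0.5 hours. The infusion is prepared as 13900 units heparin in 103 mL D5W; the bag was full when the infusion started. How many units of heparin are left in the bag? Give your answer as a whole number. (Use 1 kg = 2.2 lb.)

Weight = 189 lb ÷ 2.2 lb/kg = 85.90909 kg
Dose = 17.7 units/kg/hr × 85.90909 kg = 1520.591 units/hr
Concentration = 13900 units ÷ 103 mL = 134.9515 units/mL
Rate = 1520.591 units/hr ÷ 134.9515 units/mL = 11.26769 mL/hr
Volume infused = 11.26769 mL/hr × 0.5 hr = 5.633844 mL
Volume remaining = 103 − 5.633844 = 97.36616 mL
Drug remaining = 97.36616 mL × 134.9515 units/mL = 13139.7 units

13140 units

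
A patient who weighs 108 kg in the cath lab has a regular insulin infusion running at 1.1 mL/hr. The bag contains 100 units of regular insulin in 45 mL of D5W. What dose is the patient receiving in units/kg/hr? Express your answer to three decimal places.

0.023 units/kg/hr

Concentration = 100 units ÷ 45 mL = 2.222222 units/mL
Drug rate = 1.1 mL/hr × 2.222222 units/mL = 2.444444 units/hr
2.444444 units/hr ÷ 108 kg = 0.02263374 units/kg/hr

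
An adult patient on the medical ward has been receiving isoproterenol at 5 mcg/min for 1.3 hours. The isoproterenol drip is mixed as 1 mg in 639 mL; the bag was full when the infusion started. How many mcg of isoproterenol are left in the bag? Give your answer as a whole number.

5 mcg/min × 60 min/hr = 300 mcg/hr
Concentration = 1 mg ÷ 639 mL = 0.001564945 mg/mL = 1.564945 mcg/mL
Rate = 300 mcg/hr ÷ 1.564945 mcg/mL = 191.7 mL/hr
Volume infused = 191.7 mL/hr × 1.3 hr = 249.21 mL
Volume remaining = 639 − 249.21 = 389.79 mL
Drug remaining = 389.79 mL × 1.564945 mcg/mL = 610 mcg

610 mcg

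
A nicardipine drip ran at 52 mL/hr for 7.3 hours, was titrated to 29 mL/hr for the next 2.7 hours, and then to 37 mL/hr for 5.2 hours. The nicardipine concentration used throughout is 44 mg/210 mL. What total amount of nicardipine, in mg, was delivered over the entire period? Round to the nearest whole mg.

Concentration = 44 mg ÷ 210 mL = 0.2095238 mg/mL
Stage 1: 52 mL/hr × 7.3 hr = 379.6 mL → 379.6 mL × 0.2095238 mg/mL = 79.53524 mg
Stage 2: 29 mL/hr × 2.7 hr = 78.3 mL → 78.3 mL × 0.2095238 mg/mL = 16.40571 mg
Stage 3: 37 mL/hr × 5.2 hr = 192.4 mL → 192.4 mL × 0.2095238 mg/mL = 40.31238 mg
Total = 79.53524 + 16.40571 + 40.31238 = 136.2533 mg

136 mg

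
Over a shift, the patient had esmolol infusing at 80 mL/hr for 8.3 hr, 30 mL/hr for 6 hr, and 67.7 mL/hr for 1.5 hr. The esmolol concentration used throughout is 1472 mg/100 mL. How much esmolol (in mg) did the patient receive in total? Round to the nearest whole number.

13918 mg

Concentration = 1472 mg ÷ 100 mL = 14.72 mg/mL
Stage 1: 80 mL/hr × 8.3 hr = 664 mL → 664 mL × 14.72 mg/mL = 9774.08 mg
Stage 2: 30 mL/hr × 6 hr = 180 mL → 180 mL × 14.72 mg/mL = 2649.6 mg
Stage 3: 67.7 mL/hr × 1.5 hr = 101.55 mL → 101.55 mL × 14.72 mg/mL = 1494.816 mg
Total = 9774.08 + 2649.6 + 1494.816 = 13918.5 mg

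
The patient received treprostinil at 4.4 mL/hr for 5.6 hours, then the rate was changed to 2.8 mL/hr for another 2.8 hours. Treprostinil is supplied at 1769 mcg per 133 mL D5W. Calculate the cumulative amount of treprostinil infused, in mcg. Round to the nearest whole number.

432 mcg

Concentration = 1769 mcg ÷ 133 mL = 13.30075 mcg/mL
Stage 1: 4.4 mL/hr × 5.6 hr = 24.64 mL → 24.64 mL × 13.30075 mcg/mL = 327.7305 mcg
Stage 2: 2.8 mL/hr × 2.8 hr = 7.84 mL → 7.84 mL × 13.30075 mcg/mL = 104.2779 mcg
Total = 327.7305 + 104.2779 = 432.0084 mcg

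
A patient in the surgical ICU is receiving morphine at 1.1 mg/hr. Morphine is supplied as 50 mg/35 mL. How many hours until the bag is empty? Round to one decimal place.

Concentration = 50 mg ÷ 35 mL = 1.428571 mg/mL
Rate = 1.1 mg/hr ÷ 1.428571 mg/mL = 0.77 mL/hr
Duration = 35 mL ÷ 0.77 mL/hr = 45.45455 hr

45.5 hours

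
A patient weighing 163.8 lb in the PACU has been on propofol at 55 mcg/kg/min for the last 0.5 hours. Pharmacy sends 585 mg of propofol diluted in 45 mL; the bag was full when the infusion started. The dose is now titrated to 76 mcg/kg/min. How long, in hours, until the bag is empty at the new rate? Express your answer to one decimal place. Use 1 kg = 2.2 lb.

Initial rate:
Weight = 163.8 lb ÷ 2.2 lb/kg = 74.45455 kg
Dose = 55 mcg/kg/min × 74.45455 kg = 4095 mcg/min
4095 mcg/min × 60 min/hr = 245700 mcg/hr
Concentration = 585 mg ÷ 45 mL = 13 mg/mL = 13000 mcg/mL
Rate = 245700 mcg/hr ÷ 13000 mcg/mL = 18.9 mL/hr
Volume infused so far = 18.9 mL/hr × 0.5 hr = 9.45 mL
Volume remaining = 45 − 9.45 = 35.55 mL
New rate:
Dose = 76 mcg/kg/min × 74.45455 kg = 5658.545 mcg/min
5658.545 mcg/min × 60 min/hr = 339512.7 mcg/hr
Rate = 339512.7 mcg/hr ÷ 13000 mcg/mL = 26.11636 mL/hr
Time remaining = 35.55 mL ÷ 26.11636 mL/hr = 1.361216 hr

1.4 hours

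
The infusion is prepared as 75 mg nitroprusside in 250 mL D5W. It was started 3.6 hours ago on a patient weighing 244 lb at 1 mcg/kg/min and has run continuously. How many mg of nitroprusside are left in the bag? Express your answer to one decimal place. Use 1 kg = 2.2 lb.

51.0 mg

Weight = 244 lb ÷ 2.2 lb/kg = 110.9091 kg
Dose = 1 mcg/kg/min × 110.9091 kg = 110.9091 mcg/min
110.9091 mcg/min × 60 min/hr = 6654.545 mcg/hr
Concentration = 75 mg ÷ 250 mL = 0.3 mg/mL = 300 mcg/mL
Rate = 6654.545 mcg/hr ÷ 300 mcg/mL = 22.18182 mL/hr
Volume infused = 22.18182 mL/hr × 3.6 hr = 79.85455 mL
Volume remaining = 250 − 79.85455 = 170.1455 mL
Drug remaining = 170.1455 mL × 300 mcg/mL = 51043.64 mcg = 51.04364 mg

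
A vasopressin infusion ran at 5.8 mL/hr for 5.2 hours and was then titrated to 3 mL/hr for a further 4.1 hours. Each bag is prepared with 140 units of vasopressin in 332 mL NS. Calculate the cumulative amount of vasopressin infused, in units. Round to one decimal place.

17.9 units

Concentration = 140 units ÷ 332 mL = 0.4216867 units/mL
Stage 1: 5.8 mL/hr × 5.2 hr = 30.16 mL → 30.16 mL × 0.4216867 units/mL = 12.71807 units
Stage 2: 3 mL/hr × 4.1 hr = 12.3 mL → 12.3 mL × 0.4216867 units/mL = 5.186747 units
Total = 12.71807 + 5.186747 = 17.90482 units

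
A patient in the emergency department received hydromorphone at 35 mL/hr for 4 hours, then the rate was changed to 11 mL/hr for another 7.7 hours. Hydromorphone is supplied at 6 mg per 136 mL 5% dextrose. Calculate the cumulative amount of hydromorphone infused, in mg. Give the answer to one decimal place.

Concentration = 6 mg ÷ 136 mL = 0.04411765 mg/mL
Stage 1: 35 mL/hr × 4 hr = 140 mL → 140 mL × 0.04411765 mg/mL = 6.176471 mg
Stage 2: 11 mL/hr × 7.7 hr = 84.7 mL → 84.7 mL × 0.04411765 mg/mL = 3.736765 mg
Total = 6.176471 + 3.736765 = 9.913235 mg

9.9 mg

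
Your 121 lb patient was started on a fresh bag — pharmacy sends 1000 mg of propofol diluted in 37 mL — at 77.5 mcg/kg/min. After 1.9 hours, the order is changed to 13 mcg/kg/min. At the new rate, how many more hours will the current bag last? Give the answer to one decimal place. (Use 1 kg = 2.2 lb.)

Initial rate:
Weight = 121 lb ÷ 2.2 lb/kg = 55 kg
Dose = 77.5 mcg/kg/min × 55 kg = 4262.5 mcg/min
4262.5 mcg/min × 60 min/hr = 255750 mcg/hr
Concentration = 1000 mg ÷ 37 mL = 27.02703 mg/mL = 27027.03 mcg/mL
Rate = 255750 mcg/hr ÷ 27027.03 mcg/mL = 9.46275 mL/hr
Volume infused so far = 9.46275 mL/hr × 1.9 hr = 17.97922 mL
Volume remaining = 37 − 17.97922 = 19.02078 mL
New rate:
Dose = 13 mcg/kg/min × 55 kg = 715 mcg/min
715 mcg/min × 60 min/hr = 42900 mcg/hr
Rate = 42900 mcg/hr ÷ 27027.03 mcg/mL = 1.5873 mL/hr
Time remaining = 19.02078 mL ÷ 1.5873 mL/hr = 11.9831 hr

12.0 hours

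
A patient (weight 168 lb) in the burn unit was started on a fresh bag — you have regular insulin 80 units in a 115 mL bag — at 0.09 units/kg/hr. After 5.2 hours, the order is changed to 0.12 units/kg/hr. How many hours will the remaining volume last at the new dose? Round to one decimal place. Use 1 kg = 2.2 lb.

Initial rate:
Weight = 168 lb ÷ 2.2 lb/kg = 76.36364 kg
Dose = 0.09 units/kg/hr × 76.36364 kg = 6.872727 units/hr
Concentration = 80 units ÷ 115 mL = 0.6956522 units/mL
Rate = 6.872727 units/hr ÷ 0.6956522 units/mL = 9.879545 mL/hr
Volume infused so far = 9.879545 mL/hr × 5.2 hr = 51.37364 mL
Volume remaining = 115 − 51.37364 = 63.62636 mL
New rate:
Dose = 0.12 units/kg/hr × 76.36364 kg = 9.163636 units/hr
Rate = 9.163636 units/hr ÷ 0.6956522 units/mL = 13.17273 mL/hr
Time remaining = 63.62636 mL ÷ 13.17273 mL/hr = 4.830159 hr

4.8 hours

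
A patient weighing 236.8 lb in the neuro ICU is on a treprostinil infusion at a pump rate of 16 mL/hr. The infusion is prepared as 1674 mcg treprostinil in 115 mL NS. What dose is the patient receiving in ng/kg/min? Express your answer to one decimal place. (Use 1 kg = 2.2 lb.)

36.1 ng/kg/min

Weight = 236.8 lb ÷ 2.2 lb/kg = 107.6364 kg
Concentration = 1674 mcg ÷ 115 mL = 14.55652 mcg/mL = 14556.52 ng/mL
Drug rate = 16 mL/hr × 14556.52 ng/mL = 232904.3 ng/hr
232904.3 ng/hr ÷ 60 min/hr = 3881.739 ng/min
3881.739 ng/min ÷ 107.6364 kg = 36.06345 ng/kg/min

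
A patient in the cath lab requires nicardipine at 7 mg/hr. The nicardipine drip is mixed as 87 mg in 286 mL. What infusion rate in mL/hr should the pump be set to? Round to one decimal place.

Concentration = 87 mg ÷ 286 mL = 0.3041958 mg/mL
Rate = 7 mg/hr ÷ 0.3041958 mg/mL = 23.01149 mL/hr

23.0 mL/hr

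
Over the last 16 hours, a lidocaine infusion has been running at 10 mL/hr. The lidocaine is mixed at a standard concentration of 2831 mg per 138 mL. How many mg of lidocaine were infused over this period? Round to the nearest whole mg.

Concentration = 2831 mg ÷ 138 mL = 20.51449 mg/mL
Drug rate = 10 mL/hr × 20.51449 mg/mL = 205.1449 mg/hr
Total = 205.1449 mg/hr × 16 hr = 3282.319 mg

3282 mg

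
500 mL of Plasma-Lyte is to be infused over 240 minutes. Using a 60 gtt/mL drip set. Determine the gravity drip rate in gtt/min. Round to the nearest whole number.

500 mL ÷ (240 min) = 2.083333 mL/min
2.083333 mL/min × 60 gtt/mL = 125 gtt/min

125 gtt/min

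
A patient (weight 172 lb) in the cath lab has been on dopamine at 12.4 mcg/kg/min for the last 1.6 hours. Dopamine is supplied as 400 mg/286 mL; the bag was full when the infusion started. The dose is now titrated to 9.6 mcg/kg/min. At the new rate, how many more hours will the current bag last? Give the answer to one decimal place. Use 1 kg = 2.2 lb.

Initial rate:
Weight = 172 lb ÷ 2.2 lb/kg = 78.18182 kg
Dose = 12.4 mcg/kg/min × 78.18182 kg = 969.4545 mcg/min
969.4545 mcg/min × 60 min/hr = 58167.27 mcg/hr
Concentration = 400 mg ÷ 286 mL = 1.398601 mg/mL = 1398.601 mcg/mL
Rate = 58167.27 mcg/hr ÷ 1398.601 mcg/mL = 41.5896 mL/hr
Volume infused so far = 41.5896 mL/hr × 1.6 hr = 66.54336 mL
Volume remaining = 286 − 66.54336 = 219.4566 mL
New rate:
Dose = 9.6 mcg/kg/min × 78.18182 kg = 750.5455 mcg/min
750.5455 mcg/min × 60 min/hr = 45032.73 mcg/hr
Rate = 45032.73 mcg/hr ÷ 1398.601 mcg/mL = 32.1984 mL/hr
Time remaining = 219.4566 mL ÷ 32.1984 mL/hr = 6.815762 hr

6.8 hours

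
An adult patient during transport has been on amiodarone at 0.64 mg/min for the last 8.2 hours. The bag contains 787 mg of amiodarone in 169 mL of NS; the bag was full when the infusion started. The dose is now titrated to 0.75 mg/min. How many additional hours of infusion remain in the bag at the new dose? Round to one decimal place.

10.5 hours

Initial rate:
0.64 mg/min × 60 min/hr = 38.4 mg/hr
Concentration = 787 mg ÷ 169 mL = 4.656805 mg/mL
Rate = 38.4 mg/hr ÷ 4.656805 mg/mL = 8.245997 mL/hr
Volume infused so far = 8.245997 mL/hr × 8.2 hr = 67.61718 mL
Volume remaining = 169 − 67.61718 = 101.3828 mL
New rate:
0.75 mg/min × 60 min/hr = 45 mg/hr
Rate = 45 mg/hr ÷ 4.656805 mg/mL = 9.663278 mL/hr
Time remaining = 101.3828 mL ÷ 9.663278 mL/hr = 10.49156 hr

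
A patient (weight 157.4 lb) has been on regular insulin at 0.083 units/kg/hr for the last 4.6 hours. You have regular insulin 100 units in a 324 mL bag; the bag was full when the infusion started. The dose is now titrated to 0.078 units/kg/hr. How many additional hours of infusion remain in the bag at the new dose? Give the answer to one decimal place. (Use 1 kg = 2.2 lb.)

Initial rate:
Weight = 157.4 lb ÷ 2.2 lb/kg = 71.54545 kg
Dose = 0.083 units/kg/hr × 71.54545 kg = 5.938273 units/hr
Concentration = 100 units ÷ 324 mL = 0.308642 units/mL
Rate = 5.938273 units/hr ÷ 0.308642 units/mL = 19.24 mL/hr
Volume infused so far = 19.24 mL/hr × 4.6 hr = 88.50402 mL
Volume remaining = 324 − 88.50402 = 235.496 mL
New rate:
Dose = 0.078 units/kg/hr × 71.54545 kg = 5.580545 units/hr
Rate = 5.580545 units/hr ÷ 0.308642 units/mL = 18.08097 mL/hr
Time remaining = 235.496 mL ÷ 18.08097 mL/hr = 13.02452 hr

13.0 hours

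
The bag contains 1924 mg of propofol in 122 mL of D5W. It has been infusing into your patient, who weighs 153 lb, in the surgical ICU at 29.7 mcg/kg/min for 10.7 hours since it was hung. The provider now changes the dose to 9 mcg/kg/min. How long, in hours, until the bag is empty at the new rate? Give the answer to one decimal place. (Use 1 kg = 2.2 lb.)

15.9 hours

Initial rate:
Weight = 153 lb ÷ 2.2 lb/kg = 69.54545 kg
Dose = 29.7 mcg/kg/min × 69.54545 kg = 2065.5 mcg/min
2065.5 mcg/min × 60 min/hr = 123930 mcg/hr
Concentration = 1924 mg ÷ 122 mL = 15.77049 mg/mL = 15770.49 mcg/mL
Rate = 123930 mcg/hr ÷ 15770.49 mcg/mL = 7.858347 mL/hr
Volume infused so far = 7.858347 mL/hr × 10.7 hr = 84.08431 mL
Volume remaining = 122 − 84.08431 = 37.91569 mL
New rate:
Dose = 9 mcg/kg/min × 69.54545 kg = 625.9091 mcg/min
625.9091 mcg/min × 60 min/hr = 37554.55 mcg/hr
Rate = 37554.55 mcg/hr ÷ 15770.49 mcg/mL = 2.381317 mL/hr
Time remaining = 37.91569 mL ÷ 2.381317 mL/hr = 15.92215 hr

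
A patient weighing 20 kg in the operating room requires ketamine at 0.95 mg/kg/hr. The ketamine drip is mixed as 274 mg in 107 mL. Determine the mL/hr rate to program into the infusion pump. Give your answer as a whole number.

Dose = 0.95 mg/kg/hr × 20 kg = 19 mg/hr
Concentration = 274 mg ÷ 107 mL = 2.560748 mg/mL
Rate = 19 mg/hr ÷ 2.560748 mg/mL = 7.419708 mL/hr

7 mL/hr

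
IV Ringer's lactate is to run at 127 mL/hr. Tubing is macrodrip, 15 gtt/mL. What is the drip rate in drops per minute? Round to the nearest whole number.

127 mL/hr ÷ 60 min/hr = 2.116667 mL/min
2.116667 mL/min × 15 gtt/mL = 31.75 gtt/min

32 gtt/min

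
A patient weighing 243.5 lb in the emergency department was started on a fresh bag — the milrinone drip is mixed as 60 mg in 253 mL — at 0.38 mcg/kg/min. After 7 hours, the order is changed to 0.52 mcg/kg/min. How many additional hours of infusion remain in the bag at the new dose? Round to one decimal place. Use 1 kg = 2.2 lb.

12.3 hours

Initial rate:
Weight = 243.5 lb ÷ 2.2 lb/kg = 110.6818 kg
Dose = 0.38 mcg/kg/min × 110.6818 kg = 42.05909 mcg/min
42.05909 mcg/min × 60 min/hr = 2523.545 mcg/hr
Concentration = 60 mg ÷ 253 mL = 0.2371542 mg/mL = 237.1542 mcg/mL
Rate = 2523.545 mcg/hr ÷ 237.1542 mcg/mL = 10.64095 mL/hr
Volume infused so far = 10.64095 mL/hr × 7 hr = 74.48665 mL
Volume remaining = 253 − 74.48665 = 178.5134 mL
New rate:
Dose = 0.52 mcg/kg/min × 110.6818 kg = 57.55455 mcg/min
57.55455 mcg/min × 60 min/hr = 3453.273 mcg/hr
Rate = 3453.273 mcg/hr ÷ 237.1542 mcg/mL = 14.5613 mL/hr
Time remaining = 178.5134 mL ÷ 14.5613 mL/hr = 12.25944 hr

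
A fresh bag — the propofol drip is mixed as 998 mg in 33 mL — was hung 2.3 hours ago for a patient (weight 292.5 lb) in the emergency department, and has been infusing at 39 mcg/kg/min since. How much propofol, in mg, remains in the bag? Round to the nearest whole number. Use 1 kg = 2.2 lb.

Weight = 292.5 lb ÷ 2.2 lb/kg = 132.9545 kg
Dose = 39 mcg/kg/min × 132.9545 kg = 5185.227 mcg/min
5185.227 mcg/min × 60 min/hr = 311113.6 mcg/hr
Concentration = 998 mg ÷ 33 mL = 30.24242 mg/mL = 30242.42 mcg/mL
Rate = 311113.6 mcg/hr ÷ 30242.42 mcg/mL = 10.28732 mL/hr
Volume infused = 10.28732 mL/hr × 2.3 hr = 23.66085 mL
Volume remaining = 33 − 23.66085 = 9.339153 mL
Drug remaining = 9.339153 mL × 30242.42 mcg/mL = 282438.6 mcg = 282.4386 mg

282 mg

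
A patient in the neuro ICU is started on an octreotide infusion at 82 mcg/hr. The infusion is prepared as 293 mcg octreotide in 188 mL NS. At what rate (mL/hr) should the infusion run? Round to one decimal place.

52.6 mL/hr

Concentration = 293 mcg ÷ 188 mL = 1.558511 mcg/mL
Rate = 82 mcg/hr ÷ 1.558511 mcg/mL = 52.61433 mL/hr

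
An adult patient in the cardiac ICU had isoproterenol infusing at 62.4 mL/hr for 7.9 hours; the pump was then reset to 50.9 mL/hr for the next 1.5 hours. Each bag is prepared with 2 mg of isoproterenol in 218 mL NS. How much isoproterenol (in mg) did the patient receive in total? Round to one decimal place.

5.2 mg

Concentration = 2 mg ÷ 218 mL = 0.009174312 mg/mL
Stage 1: 62.4 mL/hr × 7.9 hr = 492.96 mL → 492.96 mL × 0.009174312 mg/mL = 4.522569 mg
Stage 2: 50.9 mL/hr × 1.5 hr = 76.35 mL → 76.35 mL × 0.009174312 mg/mL = 0.7004587 mg
Total = 4.522569 + 0.7004587 = 5.223028 mg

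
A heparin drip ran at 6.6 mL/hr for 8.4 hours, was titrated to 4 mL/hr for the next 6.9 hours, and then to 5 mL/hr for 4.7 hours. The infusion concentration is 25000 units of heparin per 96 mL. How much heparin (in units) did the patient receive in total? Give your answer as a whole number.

27745 units

Concentration = 25000 units ÷ 96 mL = 260.4167 units/mL
Stage 1: 6.6 mL/hr × 8.4 hr = 55.44 mL → 55.44 mL × 260.4167 units/mL = 14437.5 units
Stage 2: 4 mL/hr × 6.9 hr = 27.6 mL → 27.6 mL × 260.4167 units/mL = 7187.5 units
Stage 3: 5 mL/hr × 4.7 hr = 23.5 mL → 23.5 mL × 260.4167 units/mL = 6119.792 units
Total = 14437.5 + 7187.5 + 6119.792 = 27744.79 units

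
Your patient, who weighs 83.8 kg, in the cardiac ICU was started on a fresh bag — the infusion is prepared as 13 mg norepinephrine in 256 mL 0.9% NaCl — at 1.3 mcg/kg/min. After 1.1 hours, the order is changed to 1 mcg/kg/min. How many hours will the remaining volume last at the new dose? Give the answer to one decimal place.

1.2 hours

Initial rate:
Dose = 1.3 mcg/kg/min × 83.8 kg = 108.94 mcg/min
108.94 mcg/min × 60 min/hr = 6536.4 mcg/hr
Concentration = 13 mg ÷ 256 mL = 0.05078125 mg/mL = 50.78125 mcg/mL
Rate = 6536.4 mcg/hr ÷ 50.78125 mcg/mL = 128.7168 mL/hr
Volume infused so far = 128.7168 mL/hr × 1.1 hr = 141.5885 mL
Volume remaining = 256 − 141.5885 = 114.4115 mL
New rate:
Dose = 1 mcg/kg/min × 83.8 kg = 83.8 mcg/min
83.8 mcg/min × 60 min/hr = 5028 mcg/hr
Rate = 5028 mcg/hr ÷ 50.78125 mcg/mL = 99.01292 mL/hr
Time remaining = 114.4115 mL ÷ 99.01292 mL/hr = 1.155521 hr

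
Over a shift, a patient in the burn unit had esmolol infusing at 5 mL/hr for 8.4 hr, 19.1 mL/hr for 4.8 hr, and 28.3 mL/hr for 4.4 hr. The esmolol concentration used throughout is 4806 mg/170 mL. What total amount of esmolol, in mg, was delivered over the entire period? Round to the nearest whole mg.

7299 mg

Concentration = 4806 mg ÷ 170 mL = 28.27059 mg/mL
Stage 1: 5 mL/hr × 8.4 hr = 42 mL → 42 mL × 28.27059 mg/mL = 1187.365 mg
Stage 2: 19.1 mL/hr × 4.8 hr = 91.68 mL → 91.68 mL × 28.27059 mg/mL = 2591.848 mg
Stage 3: 28.3 mL/hr × 4.4 hr = 124.52 mL → 124.52 mL × 28.27059 mg/mL = 3520.254 mg
Total = 1187.365 + 2591.848 + 3520.254 = 7299.466 mg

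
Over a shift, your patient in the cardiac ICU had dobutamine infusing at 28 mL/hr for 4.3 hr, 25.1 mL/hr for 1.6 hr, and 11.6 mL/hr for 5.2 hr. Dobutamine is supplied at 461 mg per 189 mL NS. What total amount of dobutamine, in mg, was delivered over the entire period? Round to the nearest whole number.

539 mg

Concentration = 461 mg ÷ 189 mL = 2.439153 mg/mL
Stage 1: 28 mL/hr × 4.3 hr = 120.4 mL → 120.4 mL × 2.439153 mg/mL = 293.6741 mg
Stage 2: 25.1 mL/hr × 1.6 hr = 40.16 mL → 40.16 mL × 2.439153 mg/mL = 97.9564 mg
Stage 3: 11.6 mL/hr × 5.2 hr = 60.32 mL → 60.32 mL × 2.439153 mg/mL = 147.1297 mg
Total = 293.6741 + 97.9564 + 147.1297 = 538.7602 mg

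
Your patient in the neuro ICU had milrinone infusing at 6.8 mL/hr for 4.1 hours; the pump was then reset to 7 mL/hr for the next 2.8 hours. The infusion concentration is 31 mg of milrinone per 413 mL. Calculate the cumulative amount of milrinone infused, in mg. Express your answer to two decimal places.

3.56 mg

Concentration = 31 mg ÷ 413 mL = 0.07506053 mg/mL
Stage 1: 6.8 mL/hr × 4.1 hr = 27.88 mL → 27.88 mL × 0.07506053 mg/mL = 2.092688 mg
Stage 2: 7 mL/hr × 2.8 hr = 19.6 mL → 19.6 mL × 0.07506053 mg/mL = 1.471186 mg
Total = 2.092688 + 1.471186 = 3.563874 mg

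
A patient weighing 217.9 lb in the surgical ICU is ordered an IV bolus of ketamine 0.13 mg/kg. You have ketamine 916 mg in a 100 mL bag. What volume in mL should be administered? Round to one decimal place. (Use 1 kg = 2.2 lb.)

Weight = 217.9 lb ÷ 2.2 lb/kg = 99.04545 kg
Dose = 0.13 mg/kg × 99.04545 kg = 12.87591 mg
Concentration = 916 mg ÷ 100 mL = 9.16 mg/mL
Volume = 12.87591 mg ÷ 9.16 mg/mL = 1.405667 mL

1.4 mL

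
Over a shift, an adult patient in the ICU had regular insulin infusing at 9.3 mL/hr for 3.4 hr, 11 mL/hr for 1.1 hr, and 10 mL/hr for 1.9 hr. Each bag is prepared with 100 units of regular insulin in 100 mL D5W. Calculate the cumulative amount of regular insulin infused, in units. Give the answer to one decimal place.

62.7 units

Concentration = 100 units ÷ 100 mL = 1 units/mL
Stage 1: 9.3 mL/hr × 3.4 hr = 31.62 mL → 31.62 mL × 1 units/mL = 31.62 units
Stage 2: 11 mL/hr × 1.1 hr = 12.1 mL → 12.1 mL × 1 units/mL = 12.1 units
Stage 3: 10 mL/hr × 1.9 hr = 19 mL → 19 mL × 1 units/mL = 19 units
Total = 31.62 + 12.1 + 19 = 62.72 units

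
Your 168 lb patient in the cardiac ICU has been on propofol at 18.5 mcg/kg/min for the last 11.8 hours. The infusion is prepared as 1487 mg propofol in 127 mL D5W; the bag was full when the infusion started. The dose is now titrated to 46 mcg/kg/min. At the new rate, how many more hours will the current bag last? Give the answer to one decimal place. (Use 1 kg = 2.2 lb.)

2.3 hours

Initial rate:
Weight = 168 lb ÷ 2.2 lb/kg = 76.36364 kg
Dose = 18.5 mcg/kg/min × 76.36364 kg = 1412.727 mcg/min
1412.727 mcg/min × 60 min/hr = 84763.64 mcg/hr
Concentration = 1487 mg ÷ 127 mL = 11.70866 mg/mL = 11708.66 mcg/mL
Rate = 84763.64 mcg/hr ÷ 11708.66 mcg/mL = 7.239396 mL/hr
Volume infused so far = 7.239396 mL/hr × 11.8 hr = 85.42487 mL
Volume remaining = 127 − 85.42487 = 41.57513 mL
New rate:
Dose = 46 mcg/kg/min × 76.36364 kg = 3512.727 mcg/min
3512.727 mcg/min × 60 min/hr = 210763.6 mcg/hr
Rate = 210763.6 mcg/hr ÷ 11708.66 mcg/mL = 18.00066 mL/hr
Time remaining = 41.57513 mL ÷ 18.00066 mL/hr = 2.309645 hr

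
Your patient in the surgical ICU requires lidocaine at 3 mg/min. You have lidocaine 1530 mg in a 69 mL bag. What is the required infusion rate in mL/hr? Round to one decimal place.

8.1 mL/hr

3 mg/min × 60 min/hr = 180 mg/hr
Concentration = 1530 mg ÷ 69 mL = 22.17391 mg/mL
Rate = 180 mg/hr ÷ 22.17391 mg/mL = 8.117647 mL/hr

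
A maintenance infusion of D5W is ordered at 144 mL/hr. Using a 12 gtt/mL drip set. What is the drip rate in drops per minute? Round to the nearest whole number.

29 gtt/min

144 mL/hr ÷ 60 min/hr = 2.4 mL/min
2.4 mL/min × 12 gtt/mL = 28.8 gtt/min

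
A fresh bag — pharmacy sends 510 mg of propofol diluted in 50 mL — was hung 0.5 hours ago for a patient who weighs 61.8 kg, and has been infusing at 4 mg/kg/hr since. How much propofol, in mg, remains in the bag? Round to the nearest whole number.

Dose = 4 mg/kg/hr × 61.8 kg = 247.2 mg/hr
Concentration = 510 mg ÷ 50 mL = 10.2 mg/mL
Rate = 247.2 mg/hr ÷ 10.2 mg/mL = 24.23529 mL/hr
Volume infused = 24.23529 mL/hr × 0.5 hr = 12.11765 mL
Volume remaining = 50 − 12.11765 = 37.88235 mL
Drug remaining = 37.88235 mL × 10.2 mg/mL = 386.4 mg

386 mg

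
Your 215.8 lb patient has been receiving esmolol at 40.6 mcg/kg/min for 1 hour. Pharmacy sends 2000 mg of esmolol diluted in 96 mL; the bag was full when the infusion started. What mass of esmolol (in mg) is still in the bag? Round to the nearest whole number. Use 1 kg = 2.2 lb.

Weight = 215.8 lb ÷ 2.2 lb/kg = 98.09091 kg
Dose = 40.6 mcg/kg/min × 98.09091 kg = 3982.491 mcg/min
3982.491 mcg/min × 60 min/hr = 238949.5 mcg/hr
Concentration = 2000 mg ÷ 96 mL = 20.83333 mg/mL = 20833.33 mcg/mL
Rate = 238949.5 mcg/hr ÷ 20833.33 mcg/mL = 11.46957 mL/hr
Volume infused = 11.46957 mL/hr × 1 hr = 11.46957 mL
Volume remaining = 96 − 11.46957 = 84.53043 mL
Drug remaining = 84.53043 mL × 20833.33 mcg/mL = 1761051 mcg = 1761.051 mg

1761 mg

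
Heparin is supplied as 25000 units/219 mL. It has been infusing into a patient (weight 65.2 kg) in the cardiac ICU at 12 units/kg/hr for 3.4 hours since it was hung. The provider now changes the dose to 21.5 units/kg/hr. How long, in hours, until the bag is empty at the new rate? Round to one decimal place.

15.9 hours

Initial rate:
Dose = 12 units/kg/hr × 65.2 kg = 782.4 units/hr
Concentration = 25000 units ÷ 219 mL = 114.1553 units/mL
Rate = 782.4 units/hr ÷ 114.1553 units/mL = 6.853824 mL/hr
Volume infused so far = 6.853824 mL/hr × 3.4 hr = 23.303 mL
Volume remaining = 219 − 23.303 = 195.697 mL
New rate:
Dose = 21.5 units/kg/hr × 65.2 kg = 1401.8 units/hr
Rate = 1401.8 units/hr ÷ 114.1553 units/mL = 12.27977 mL/hr
Time remaining = 195.697 mL ÷ 12.27977 mL/hr = 15.93654 hr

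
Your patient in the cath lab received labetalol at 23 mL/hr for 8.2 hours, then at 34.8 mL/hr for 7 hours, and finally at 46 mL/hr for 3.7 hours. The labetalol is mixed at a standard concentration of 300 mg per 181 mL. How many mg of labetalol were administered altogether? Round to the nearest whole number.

998 mg

Concentration = 300 mg ÷ 181 mL = 1.657459 mg/mL
Stage 1: 23 mL/hr × 8.2 hr = 188.6 mL → 188.6 mL × 1.657459 mg/mL = 312.5967 mg
Stage 2: 34.8 mL/hr × 7 hr = 243.6 mL → 243.6 mL × 1.657459 mg/mL = 403.7569 mg
Stage 3: 46 mL/hr × 3.7 hr = 170.2 mL → 170.2 mL × 1.657459 mg/mL = 282.0994 mg
Total = 312.5967 + 403.7569 + 282.0994 = 998.453 mg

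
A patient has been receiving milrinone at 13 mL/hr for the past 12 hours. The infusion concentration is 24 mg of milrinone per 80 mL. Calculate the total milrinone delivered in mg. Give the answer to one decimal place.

Concentration = 24 mg ÷ 80 mL = 0.3 mg/mL = 300 mcg/mL
Drug rate = 13 mL/hr × 300 mcg/mL = 3900 mcg/hr
Total = 3900 mcg/hr × 12 hr = 46800 mcg = 46.8 mg

46.8 mg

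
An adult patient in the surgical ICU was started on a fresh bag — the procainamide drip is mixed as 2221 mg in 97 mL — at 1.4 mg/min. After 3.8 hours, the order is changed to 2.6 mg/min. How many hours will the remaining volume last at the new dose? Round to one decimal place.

Initial rate:
1.4 mg/min × 60 min/hr = 84 mg/hr
Concentration = 2221 mg ÷ 97 mL = 22.89691 mg/mL
Rate = 84 mg/hr ÷ 22.89691 mg/mL = 3.668618 mL/hr
Volume infused so far = 3.668618 mL/hr × 3.8 hr = 13.94075 mL
Volume remaining = 97 − 13.94075 = 83.05925 mL
New rate:
2.6 mg/min × 60 min/hr = 156 mg/hr
Rate = 156 mg/hr ÷ 22.89691 mg/mL = 6.813147 mL/hr
Time remaining = 83.05925 mL ÷ 6.813147 mL/hr = 12.19103 hr

12.2 hours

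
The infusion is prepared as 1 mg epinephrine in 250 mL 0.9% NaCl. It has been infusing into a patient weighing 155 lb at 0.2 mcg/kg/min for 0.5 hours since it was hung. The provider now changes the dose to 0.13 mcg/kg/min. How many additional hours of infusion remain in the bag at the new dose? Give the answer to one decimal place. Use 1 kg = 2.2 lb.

Initial rate:
Weight = 155 lb ÷ 2.2 lb/kg = 70.45455 kg
Dose = 0.2 mcg/kg/min × 70.45455 kg = 14.09091 mcg/min
14.09091 mcg/min × 60 min/hr = 845.4545 mcg/hr
Concentration = 1 mg ÷ 250 mL = 0.004 mg/mL = 4 mcg/mL
Rate = 845.4545 mcg/hr ÷ 4 mcg/mL = 211.3636 mL/hr
Volume infused so far = 211.3636 mL/hr × 0.5 hr = 105.6818 mL
Volume remaining = 250 − 105.6818 = 144.3182 mL
New rate:
Dose = 0.13 mcg/kg/min × 70.45455 kg = 9.159091 mcg/min
9.159091 mcg/min × 60 min/hr = 549.5455 mcg/hr
Rate = 549.5455 mcg/hr ÷ 4 mcg/mL = 137.3864 mL/hr
Time remaining = 144.3182 mL ÷ 137.3864 mL/hr = 1.050455 hr

1.1 hours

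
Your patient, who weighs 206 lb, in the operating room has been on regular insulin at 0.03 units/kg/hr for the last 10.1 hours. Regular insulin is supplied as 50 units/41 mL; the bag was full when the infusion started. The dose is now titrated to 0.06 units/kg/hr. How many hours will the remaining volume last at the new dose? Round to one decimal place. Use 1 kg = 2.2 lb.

3.8 hours

Initial rate:
Weight = 206 lb ÷ 2.2 lb/kg = 93.63636 kg
Dose = 0.03 units/kg/hr × 93.63636 kg = 2.809091 units/hr
Concentration = 50 units ÷ 41 mL = 1.219512 units/mL
Rate = 2.809091 units/hr ÷ 1.219512 units/mL = 2.303455 mL/hr
Volume infused so far = 2.303455 mL/hr × 10.1 hr = 23.26489 mL
Volume remaining = 41 − 23.26489 = 17.73511 mL
New rate:
Dose = 0.06 units/kg/hr × 93.63636 kg = 5.618182 units/hr
Rate = 5.618182 units/hr ÷ 1.219512 units/mL = 4.606909 mL/hr
Time remaining = 17.73511 mL ÷ 4.606909 mL/hr = 3.849676 hr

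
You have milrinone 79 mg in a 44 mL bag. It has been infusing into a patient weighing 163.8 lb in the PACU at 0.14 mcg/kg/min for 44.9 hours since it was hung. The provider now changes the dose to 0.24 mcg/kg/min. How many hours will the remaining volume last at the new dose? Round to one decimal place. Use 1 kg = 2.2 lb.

47.5 hours

Initial rate:
Weight = 163.8 lb ÷ 2.2 lb/kg = 74.45455 kg
Dose = 0.14 mcg/kg/min × 74.45455 kg = 10.42364 mcg/min
10.42364 mcg/min × 60 min/hr = 625.4182 mcg/hr
Concentration = 79 mg ÷ 44 mL = 1.795455 mg/mL = 1795.455 mcg/mL
Rate = 625.4182 mcg/hr ÷ 1795.455 mcg/mL = 0.3483342 mL/hr
Volume infused so far = 0.3483342 mL/hr × 44.9 hr = 15.6402 mL
Volume remaining = 44 − 15.6402 = 28.3598 mL
New rate:
Dose = 0.24 mcg/kg/min × 74.45455 kg = 17.86909 mcg/min
17.86909 mcg/min × 60 min/hr = 1072.145 mcg/hr
Rate = 1072.145 mcg/hr ÷ 1795.455 mcg/mL = 0.5971443 mL/hr
Time remaining = 28.3598 mL ÷ 0.5971443 mL/hr = 47.49237 hr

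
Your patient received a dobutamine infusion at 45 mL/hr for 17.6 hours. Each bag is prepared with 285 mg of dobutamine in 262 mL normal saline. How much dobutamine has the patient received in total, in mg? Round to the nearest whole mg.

Concentration = 285 mg ÷ 262 mL = 1.087786 mg/mL = 1087.786 mcg/mL
Drug rate = 45 mL/hr × 1087.786 mcg/mL = 48950.38 mcg/hr
Total = 48950.38 mcg/hr × 17.6 hr = 861526.7 mcg = 861.5267 mg

862 mg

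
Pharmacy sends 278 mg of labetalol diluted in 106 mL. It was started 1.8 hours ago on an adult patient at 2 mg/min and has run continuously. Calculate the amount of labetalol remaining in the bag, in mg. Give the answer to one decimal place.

2 mg/min × 60 min/hr = 120 mg/hr
Concentration = 278 mg ÷ 106 mL = 2.622642 mg/mL
Rate = 120 mg/hr ÷ 2.622642 mg/mL = 45.7554 mL/hr
Volume infused = 45.7554 mL/hr × 1.8 hr = 82.35971 mL
Volume remaining = 106 − 82.35971 = 23.64029 mL
Drug remaining = 23.64029 mL × 2.622642 mg/mL = 62 mg

62.0 mg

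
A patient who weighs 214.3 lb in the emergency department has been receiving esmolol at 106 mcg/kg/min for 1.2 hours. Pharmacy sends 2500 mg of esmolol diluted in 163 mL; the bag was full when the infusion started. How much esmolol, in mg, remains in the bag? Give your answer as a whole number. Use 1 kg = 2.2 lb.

1757 mg

Weight = 214.3 lb ÷ 2.2 lb/kg = 97.40909 kg
Dose = 106 mcg/kg/min × 97.40909 kg = 10325.36 mcg/min
10325.36 mcg/min × 60 min/hr = 619521.8 mcg/hr
Concentration = 2500 mg ÷ 163 mL = 15.33742 mg/mL = 15337.42 mcg/mL
Rate = 619521.8 mcg/hr ÷ 15337.42 mcg/mL = 40.39282 mL/hr
Volume infused = 40.39282 mL/hr × 1.2 hr = 48.47139 mL
Volume remaining = 163 − 48.47139 = 114.5286 mL
Drug remaining = 114.5286 mL × 15337.42 mcg/mL = 1756574 mcg = 1756.574 mg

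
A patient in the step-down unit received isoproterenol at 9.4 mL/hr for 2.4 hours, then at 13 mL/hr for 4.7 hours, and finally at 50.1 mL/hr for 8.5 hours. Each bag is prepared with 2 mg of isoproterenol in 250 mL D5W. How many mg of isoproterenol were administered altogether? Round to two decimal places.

Concentration = 2 mg ÷ 250 mL = 0.008 mg/mL
Stage 1: 9.4 mL/hr × 2.4 hr = 22.56 mL → 22.56 mL × 0.008 mg/mL = 0.18048 mg
Stage 2: 13 mL/hr × 4.7 hr = 61.1 mL → 61.1 mL × 0.008 mg/mL = 0.4888 mg
Stage 3: 50.1 mL/hr × 8.5 hr = 425.85 mL → 425.85 mL × 0.008 mg/mL = 3.4068 mg
Total = 0.18048 + 0.4888 + 3.4068 = 4.07608 mg

4.08 mg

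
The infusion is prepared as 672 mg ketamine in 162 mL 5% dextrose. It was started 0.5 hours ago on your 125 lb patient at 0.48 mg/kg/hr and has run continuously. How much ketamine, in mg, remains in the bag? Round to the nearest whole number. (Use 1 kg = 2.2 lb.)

Weight = 125 lb ÷ 2.2 lb/kg = 56.81818 kg
Dose = 0.48 mg/kg/hr × 56.81818 kg = 27.27273 mg/hr
Concentration = 672 mg ÷ 162 mL = 4.148148 mg/mL
Rate = 27.27273 mg/hr ÷ 4.148148 mg/mL = 6.574675 mL/hr
Volume infused = 6.574675 mL/hr × 0.5 hr = 3.287338 mL
Volume remaining = 162 − 3.287338 = 158.7127 mL
Drug remaining = 158.7127 mL × 4.148148 mg/mL = 658.3636 mg

658 mg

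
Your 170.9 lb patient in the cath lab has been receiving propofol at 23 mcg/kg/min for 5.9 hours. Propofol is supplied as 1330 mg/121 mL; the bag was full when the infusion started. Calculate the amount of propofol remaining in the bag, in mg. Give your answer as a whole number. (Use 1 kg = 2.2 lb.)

Weight = 170.9 lb ÷ 2.2 lb/kg = 77.68182 kg
Dose = 23 mcg/kg/min × 77.68182 kg = 1786.682 mcg/min
1786.682 mcg/min × 60 min/hr = 107200.9 mcg/hr
Concentration = 1330 mg ÷ 121 mL = 10.99174 mg/mL = 10991.74 mcg/mL
Rate = 107200.9 mcg/hr ÷ 10991.74 mcg/mL = 9.752865 mL/hr
Volume infused = 9.752865 mL/hr × 5.9 hr = 57.5419 mL
Volume remaining = 121 − 57.5419 = 63.4581 mL
Drug remaining = 63.4581 mL × 10991.74 mcg/mL = 697514.6 mcg = 697.5146 mg

698 mg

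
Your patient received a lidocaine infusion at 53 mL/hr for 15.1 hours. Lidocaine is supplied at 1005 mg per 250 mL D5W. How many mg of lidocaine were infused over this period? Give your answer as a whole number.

3217 mg

Concentration = 1005 mg ÷ 250 mL = 4.02 mg/mL
Drug rate = 53 mL/hr × 4.02 mg/mL = 213.06 mg/hr
Total = 213.06 mg/hr × 15.1 hr = 3217.206 mg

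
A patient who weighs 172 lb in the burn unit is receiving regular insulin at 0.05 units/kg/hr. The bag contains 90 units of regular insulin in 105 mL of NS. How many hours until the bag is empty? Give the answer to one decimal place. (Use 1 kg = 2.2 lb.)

Weight = 172 lb ÷ 2.2 lb/kg = 78.18182 kg
Dose = 0.05 units/kg/hr × 78.18182 kg = 3.909091 units/hr
Concentration = 90 units ÷ 105 mL = 0.8571429 units/mL
Rate = 3.909091 units/hr ÷ 0.8571429 units/mL = 4.560606 mL/hr
Duration = 105 mL ÷ 4.560606 mL/hr = 23.02326 hr

23.0 hours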